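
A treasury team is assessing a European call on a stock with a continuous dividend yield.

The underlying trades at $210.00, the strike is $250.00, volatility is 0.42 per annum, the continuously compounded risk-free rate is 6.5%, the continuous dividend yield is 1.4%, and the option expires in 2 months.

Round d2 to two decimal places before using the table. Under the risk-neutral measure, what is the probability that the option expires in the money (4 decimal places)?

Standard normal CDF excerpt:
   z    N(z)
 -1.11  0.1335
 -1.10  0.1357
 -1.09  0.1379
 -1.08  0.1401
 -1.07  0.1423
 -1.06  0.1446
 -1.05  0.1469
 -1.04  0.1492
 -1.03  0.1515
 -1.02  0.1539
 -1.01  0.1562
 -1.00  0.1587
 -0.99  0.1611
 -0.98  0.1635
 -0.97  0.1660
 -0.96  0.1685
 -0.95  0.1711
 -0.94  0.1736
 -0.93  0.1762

0.1469

T = 0.1667;  σ√T = 0.1715
ln(S/K) + (r − q + σ²/2)T = ln(210/250) + (0.065 − 0.014 + 0.42²/2)·0.1667 = -0.1744 + 0.0232 = -0.1512
d₁ = -0.1512 / 0.1715 = -0.8815 → -0.88
d₂ = d₁ − σ√T = -0.8815 − 0.1715 = -1.0530 → -1.05
Pr(exercise) under Q = N(d₂) = 0.1469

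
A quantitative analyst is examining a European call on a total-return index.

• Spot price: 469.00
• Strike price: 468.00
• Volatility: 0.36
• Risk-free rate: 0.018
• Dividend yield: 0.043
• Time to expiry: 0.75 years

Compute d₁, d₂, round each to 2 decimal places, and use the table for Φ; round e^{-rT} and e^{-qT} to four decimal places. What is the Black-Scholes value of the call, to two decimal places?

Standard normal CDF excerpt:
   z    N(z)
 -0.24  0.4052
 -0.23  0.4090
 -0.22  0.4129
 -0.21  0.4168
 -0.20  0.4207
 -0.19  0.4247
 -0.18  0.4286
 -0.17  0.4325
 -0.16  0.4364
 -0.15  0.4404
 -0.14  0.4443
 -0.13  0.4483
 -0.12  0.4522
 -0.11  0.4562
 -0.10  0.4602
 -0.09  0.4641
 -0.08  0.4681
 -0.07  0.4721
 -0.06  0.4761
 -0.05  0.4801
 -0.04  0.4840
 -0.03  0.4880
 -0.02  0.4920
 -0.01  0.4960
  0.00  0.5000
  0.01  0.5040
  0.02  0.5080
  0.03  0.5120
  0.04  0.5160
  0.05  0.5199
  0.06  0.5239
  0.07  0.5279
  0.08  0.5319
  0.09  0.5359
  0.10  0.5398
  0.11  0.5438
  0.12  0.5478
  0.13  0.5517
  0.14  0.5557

52.69

σ√T = 0.36 × 0.8660 = 0.3118
d₁ = [ln(469/468) + (0.018 − 0.043 + ½·0.36²)·0.75] / (σ√T) = (0.0021 + 0.0299) / 0.3118 = 0.1026 ⇒ 0.10
d₂ = 0.1026 − 0.3118 = -0.2092 ⇒ -0.21
e^(−qT) = e^(−0.043·0.75) = 0.9683;  e^(−rT) = e^(−0.018·0.75) = 0.9866
N(d₁) = N(0.10) = 0.5398;  N(d₂) = N(-0.21) = 0.4168
C = 469·0.9683·0.5398 − 468·0.9866·0.4168 = 245.1408 − 192.4486 = 52.6923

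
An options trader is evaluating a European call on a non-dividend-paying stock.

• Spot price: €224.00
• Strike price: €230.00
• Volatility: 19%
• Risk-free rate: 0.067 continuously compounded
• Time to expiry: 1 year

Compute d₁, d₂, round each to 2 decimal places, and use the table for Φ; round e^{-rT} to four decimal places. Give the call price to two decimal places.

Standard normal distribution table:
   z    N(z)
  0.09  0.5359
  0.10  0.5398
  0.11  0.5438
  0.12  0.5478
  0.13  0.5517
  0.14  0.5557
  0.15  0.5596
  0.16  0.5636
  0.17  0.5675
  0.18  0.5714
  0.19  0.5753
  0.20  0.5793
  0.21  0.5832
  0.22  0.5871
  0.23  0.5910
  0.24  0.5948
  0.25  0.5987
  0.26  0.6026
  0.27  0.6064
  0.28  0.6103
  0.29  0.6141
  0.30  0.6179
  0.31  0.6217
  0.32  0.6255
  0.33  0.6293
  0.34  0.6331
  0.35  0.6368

σ√T = 0.19·√1 = 0.1900
d₁ = [ln(224/230) + (0.067 + 0.19²/2)·1] / 0.1900 = [-0.0264 + 0.0851] / 0.1900 = 0.3085 ≈ 0.31
d₂ = d₁ − σ√T = 0.3085 − 0.1900 = 0.1185 ≈ 0.12
e^(−rT) = e^(−0.067·1) = 0.9352
N(d₁) = N(0.31) = 0.6217;  N(d₂) = N(0.12) = 0.5478
C = 224·0.6217 − 230·0.9352·0.5478 = 139.2608 − 117.8296 = 21.4312

€21.43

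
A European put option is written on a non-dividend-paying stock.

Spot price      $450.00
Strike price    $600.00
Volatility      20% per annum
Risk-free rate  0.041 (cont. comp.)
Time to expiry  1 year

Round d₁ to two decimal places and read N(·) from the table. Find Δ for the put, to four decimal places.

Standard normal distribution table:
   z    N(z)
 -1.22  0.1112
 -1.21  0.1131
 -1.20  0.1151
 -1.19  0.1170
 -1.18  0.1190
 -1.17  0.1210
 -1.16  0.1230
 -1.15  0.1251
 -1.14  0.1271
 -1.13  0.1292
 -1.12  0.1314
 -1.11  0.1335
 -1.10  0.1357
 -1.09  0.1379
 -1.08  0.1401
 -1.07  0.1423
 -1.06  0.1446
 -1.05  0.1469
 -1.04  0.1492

-0.8708

σ√T = 0.2 × 1.0000 = 0.2000
d₁ = [ln(450/600) + (0.041 + 0.2²/2)·1] / 0.2000 = [-0.2877 + 0.0610] / 0.2000 = -1.1334 → -1.13
N(d₁) = N(-1.13) = 0.1292
Δ_put = N(d₁) − 1 = 0.1292 − 1 = -0.8708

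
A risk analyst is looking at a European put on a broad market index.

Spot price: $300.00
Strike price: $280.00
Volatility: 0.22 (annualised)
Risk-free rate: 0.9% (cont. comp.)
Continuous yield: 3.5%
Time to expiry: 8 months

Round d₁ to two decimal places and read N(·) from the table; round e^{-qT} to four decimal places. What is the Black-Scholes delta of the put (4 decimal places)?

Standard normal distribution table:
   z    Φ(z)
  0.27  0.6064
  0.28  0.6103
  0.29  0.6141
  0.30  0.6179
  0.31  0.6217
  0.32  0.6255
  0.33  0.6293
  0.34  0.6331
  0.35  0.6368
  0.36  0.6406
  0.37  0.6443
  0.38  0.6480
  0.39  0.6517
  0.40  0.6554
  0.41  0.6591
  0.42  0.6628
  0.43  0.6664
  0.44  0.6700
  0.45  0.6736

σ√T = 0.22 × 0.8165 = 0.1796
ln(S/K) + (r − q + σ²/2)T = ln(300/280) + (0.009 − 0.035 + 0.22²/2)·0.6667 = 0.0690 − 0.0012 = 0.0678
d₁ = 0.0678 / 0.1796 = 0.3774 ≈ 0.38
N(d₁) = N(0.38) = 0.6480
Δ_put = e^(−qT)·(N(d₁) − 1) = 0.9769·(0.6480 − 1) = -0.3439

-0.3439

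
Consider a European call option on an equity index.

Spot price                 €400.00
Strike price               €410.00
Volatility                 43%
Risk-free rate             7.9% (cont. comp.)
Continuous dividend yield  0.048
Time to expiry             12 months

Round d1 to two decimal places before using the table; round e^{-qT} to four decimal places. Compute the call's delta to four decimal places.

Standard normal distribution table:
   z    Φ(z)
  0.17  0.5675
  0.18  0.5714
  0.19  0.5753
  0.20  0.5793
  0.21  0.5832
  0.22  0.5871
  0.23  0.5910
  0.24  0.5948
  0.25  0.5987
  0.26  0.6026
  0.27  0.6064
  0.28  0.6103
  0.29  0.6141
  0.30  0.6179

0.5633

T = 1;  σ√T = 0.4300
d₁ = [ln(400/410) + (0.079 − 0.048 + 0.43²/2)·1] / 0.4300 = [-0.0247 + 0.1234] / 0.4300 = 0.2297 which rounds to 0.23
N(d₁) = N(0.23) = 0.5910
Δ_call = exp(−qT)·N(d₁) = 0.9531·0.5910 = 0.5633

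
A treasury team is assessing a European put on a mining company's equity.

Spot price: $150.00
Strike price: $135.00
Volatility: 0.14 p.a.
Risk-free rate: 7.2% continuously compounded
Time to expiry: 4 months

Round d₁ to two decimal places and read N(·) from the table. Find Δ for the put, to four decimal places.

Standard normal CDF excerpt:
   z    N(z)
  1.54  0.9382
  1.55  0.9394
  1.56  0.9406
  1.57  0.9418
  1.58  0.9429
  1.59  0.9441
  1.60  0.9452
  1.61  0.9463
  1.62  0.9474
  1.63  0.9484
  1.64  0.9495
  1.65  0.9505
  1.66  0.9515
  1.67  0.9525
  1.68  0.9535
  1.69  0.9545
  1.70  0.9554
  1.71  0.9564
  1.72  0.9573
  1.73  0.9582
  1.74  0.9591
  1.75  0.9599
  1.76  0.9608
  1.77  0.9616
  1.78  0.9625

σ√T = 0.14 × 0.5774 = 0.0808
d₁ = [ln(150/135) + (0.072 + ½·0.14²)·0.3333] / (σ√T) = (0.1054 + 0.0273) / 0.0808 = 1.6408 → 1.64
N(d₁) = N(1.64) = 0.9495
Δ_put = N(d₁) − 1 = 0.9495 − 1 = -0.0505

-0.0505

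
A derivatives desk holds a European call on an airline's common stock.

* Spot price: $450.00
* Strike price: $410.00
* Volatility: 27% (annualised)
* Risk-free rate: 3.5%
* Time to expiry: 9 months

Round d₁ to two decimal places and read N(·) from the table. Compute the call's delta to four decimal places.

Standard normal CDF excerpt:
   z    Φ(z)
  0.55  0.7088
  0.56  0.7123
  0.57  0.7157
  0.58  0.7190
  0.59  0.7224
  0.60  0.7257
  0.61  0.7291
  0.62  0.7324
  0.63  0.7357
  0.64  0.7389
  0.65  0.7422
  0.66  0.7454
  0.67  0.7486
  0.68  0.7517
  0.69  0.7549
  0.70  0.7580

σ√T = 0.27 × 0.8660 = 0.2338
ln(S/K) + (r + σ²/2)T = ln(450/410) + (0.035 + 0.27²/2)·0.75 = 0.0931 + 0.0536 = 0.1467
d₁ = 0.1467 / 0.2338 = 0.6273 which rounds to 0.63
N(d₁) = N(0.63) = 0.7357
Δ_call = N(d₁) = 0.7357

0.7357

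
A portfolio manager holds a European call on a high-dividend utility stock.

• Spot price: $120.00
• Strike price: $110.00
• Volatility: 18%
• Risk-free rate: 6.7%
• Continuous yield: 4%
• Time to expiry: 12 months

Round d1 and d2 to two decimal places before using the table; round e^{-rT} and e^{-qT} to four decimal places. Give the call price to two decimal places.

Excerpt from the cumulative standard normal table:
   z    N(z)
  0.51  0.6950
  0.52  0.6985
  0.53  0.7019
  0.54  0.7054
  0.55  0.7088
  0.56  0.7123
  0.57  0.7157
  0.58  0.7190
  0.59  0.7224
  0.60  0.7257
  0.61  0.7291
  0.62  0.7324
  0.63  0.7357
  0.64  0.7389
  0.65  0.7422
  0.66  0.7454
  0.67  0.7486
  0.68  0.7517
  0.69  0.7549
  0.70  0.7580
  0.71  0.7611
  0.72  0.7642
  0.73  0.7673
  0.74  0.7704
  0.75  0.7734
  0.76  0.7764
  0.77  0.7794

σ√T = 0.18 × 1.0000 = 0.1800
d₁ = [ln(120/110) + (0.067 − 0.04 + 0.18²/2)·1] / 0.1800 = [0.0870 + 0.0432] / 0.1800 = 0.7234 ⇒ 0.72
d₂ = d₁ − σ√T = 0.7234 − 0.1800 = 0.5434 ⇒ 0.54
e^(−qT) = e^(−0.04·1) = 0.9608;  e^(−rT) = e^(−0.067·1) = 0.9352
C = 120·0.9608·N(0.72) − 110·0.9352·N(0.54) = 120·0.9608·0.7642 − 110·0.9352·0.7054 = 88.1092 − 72.5659 = 15.5433

$15.54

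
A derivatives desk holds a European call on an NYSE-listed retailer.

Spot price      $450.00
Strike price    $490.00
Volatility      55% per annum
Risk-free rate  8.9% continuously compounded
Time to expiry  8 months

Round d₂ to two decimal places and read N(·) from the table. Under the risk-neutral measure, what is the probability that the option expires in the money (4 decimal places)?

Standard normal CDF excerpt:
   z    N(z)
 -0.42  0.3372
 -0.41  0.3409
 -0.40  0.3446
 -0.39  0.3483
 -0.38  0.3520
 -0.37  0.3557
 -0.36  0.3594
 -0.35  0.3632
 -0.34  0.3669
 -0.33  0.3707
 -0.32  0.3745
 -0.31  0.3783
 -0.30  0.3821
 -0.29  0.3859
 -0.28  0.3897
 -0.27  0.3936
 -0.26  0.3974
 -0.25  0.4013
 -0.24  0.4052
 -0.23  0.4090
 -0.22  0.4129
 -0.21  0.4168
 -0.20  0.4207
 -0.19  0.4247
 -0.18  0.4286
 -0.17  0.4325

0.3897

σ√T = 0.55 × 0.8165 = 0.4491
d₁ = [ln(450/490) + (0.089 + 0.55²/2)·0.6667] / 0.4491 = [-0.0852 + 0.1602] / 0.4491 = 0.1670 → 0.17
d₂ = d₁ − σ√T = 0.1670 − 0.4491 = -0.2820 → -0.28
Risk-neutral Pr[S_T > K] = N(d₂) = N(-0.28) = 0.3897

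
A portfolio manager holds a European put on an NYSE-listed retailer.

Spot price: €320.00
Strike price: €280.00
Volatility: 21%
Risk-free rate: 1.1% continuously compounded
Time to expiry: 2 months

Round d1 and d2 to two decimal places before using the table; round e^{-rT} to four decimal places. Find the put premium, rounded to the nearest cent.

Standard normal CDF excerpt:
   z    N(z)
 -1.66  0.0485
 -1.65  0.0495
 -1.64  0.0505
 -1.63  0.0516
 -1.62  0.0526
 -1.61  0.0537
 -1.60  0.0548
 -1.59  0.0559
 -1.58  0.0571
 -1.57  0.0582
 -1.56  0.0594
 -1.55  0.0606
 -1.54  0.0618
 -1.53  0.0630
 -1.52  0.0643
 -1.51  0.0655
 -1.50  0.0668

T = 0.1667;  σ√T = 0.0857
ln(S/K) + (r + σ²/2)T = ln(320/280) + (0.011 + 0.21²/2)·0.1667 = 0.1335 + 0.0055 = 0.1390
d₁ = 0.1390 / 0.0857 = 1.6218 ⇒ 1.62
d₂ = d₁ − σ√T = 1.6218 − 0.0857 = 1.5361 ⇒ 1.54
e^(−rT) = e^(−0.011·0.1667) = 0.9982
P = 280·0.9982·N(-1.54) − 320·N(-1.62) = 280·0.9982·0.0618 − 320·0.0526 = 17.2729 − 16.8320 = 0.4409

€0.44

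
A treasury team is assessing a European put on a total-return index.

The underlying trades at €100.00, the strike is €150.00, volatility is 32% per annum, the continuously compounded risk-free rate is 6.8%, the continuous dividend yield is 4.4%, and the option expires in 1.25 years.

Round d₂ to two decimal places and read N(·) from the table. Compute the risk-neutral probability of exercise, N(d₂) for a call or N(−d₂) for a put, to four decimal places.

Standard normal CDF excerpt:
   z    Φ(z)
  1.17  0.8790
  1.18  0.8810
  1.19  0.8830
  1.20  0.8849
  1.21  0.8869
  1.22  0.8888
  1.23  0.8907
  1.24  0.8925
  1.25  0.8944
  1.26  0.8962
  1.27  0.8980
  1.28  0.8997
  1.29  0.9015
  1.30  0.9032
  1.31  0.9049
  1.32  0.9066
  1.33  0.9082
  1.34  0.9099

T = 1.25;  σ√T = 0.3578
ln(S/K) + (r − q + σ²/2)T = ln(100/150) + (0.068 − 0.044 + 0.32²/2)·1.25 = -0.4055 + 0.0940 = -0.3115
d₁ = -0.3115 / 0.3578 = -0.8706 → -0.87
d₂ = d₁ − σ√T = -0.8706 − 0.3578 = -1.2283 → -1.23
Pr(exercise) under Q = N(−d₂) = N(1.23) = 0.8907

0.8907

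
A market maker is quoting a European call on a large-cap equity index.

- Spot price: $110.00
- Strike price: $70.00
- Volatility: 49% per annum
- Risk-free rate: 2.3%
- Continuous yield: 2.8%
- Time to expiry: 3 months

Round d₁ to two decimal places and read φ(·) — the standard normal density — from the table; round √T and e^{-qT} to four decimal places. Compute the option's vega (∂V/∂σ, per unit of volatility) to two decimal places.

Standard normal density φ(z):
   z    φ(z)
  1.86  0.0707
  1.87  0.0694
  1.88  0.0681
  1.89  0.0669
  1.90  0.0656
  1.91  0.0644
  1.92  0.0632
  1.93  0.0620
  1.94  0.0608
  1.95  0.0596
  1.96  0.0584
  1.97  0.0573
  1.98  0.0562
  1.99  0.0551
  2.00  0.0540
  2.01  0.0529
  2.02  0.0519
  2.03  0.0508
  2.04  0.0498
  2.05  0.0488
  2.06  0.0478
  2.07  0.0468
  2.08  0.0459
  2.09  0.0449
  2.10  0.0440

σ√T = 0.49·√0.25 = 0.2450
d₁ = [ln(110/70) + (0.023 − 0.028 + 0.49²/2)·0.25] / 0.2450 = [0.4520 + 0.0288] / 0.2450 = 1.9622 → 1.96
√T = √0.25 = 0.5000
φ(d₁) = φ(1.96) = 0.0584
exp(−qT) = exp(−0.028·0.25) = 0.9930
vega = S·exp(−qT)·φ(d₁)·√T = 110·0.9930·0.0584·0.5000 = 3.1895

3.19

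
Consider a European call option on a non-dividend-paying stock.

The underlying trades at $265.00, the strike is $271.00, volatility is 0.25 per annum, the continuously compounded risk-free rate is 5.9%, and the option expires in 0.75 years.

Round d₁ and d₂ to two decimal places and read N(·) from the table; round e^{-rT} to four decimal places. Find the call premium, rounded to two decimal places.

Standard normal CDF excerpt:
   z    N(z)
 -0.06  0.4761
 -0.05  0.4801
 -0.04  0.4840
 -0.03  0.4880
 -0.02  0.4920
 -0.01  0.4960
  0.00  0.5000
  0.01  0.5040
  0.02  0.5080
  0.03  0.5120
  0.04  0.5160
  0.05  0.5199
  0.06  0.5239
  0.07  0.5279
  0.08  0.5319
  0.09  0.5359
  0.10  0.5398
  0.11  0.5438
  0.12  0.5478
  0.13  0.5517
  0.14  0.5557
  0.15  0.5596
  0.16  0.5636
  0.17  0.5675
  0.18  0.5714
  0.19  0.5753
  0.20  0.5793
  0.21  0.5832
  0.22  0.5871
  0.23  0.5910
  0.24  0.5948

$25.95

T = 0.75;  σ√T = 0.2165
ln(S/K) + (r + σ²/2)T = ln(265/271) + (0.059 + 0.25²/2)·0.75 = -0.0224 + 0.0677 = 0.0453
d₁ = 0.0453 / 0.2165 = 0.2092 ≈ 0.21
d₂ = d₁ − σ√T = 0.2092 − 0.2165 = -0.0073 ≈ -0.01
exp(−rT) = exp(−0.059·0.75) = 0.9567
N(d₁) = N(0.21) = 0.5832;  N(d₂) = N(-0.01) = 0.4960
C = 265·0.5832 − 271·0.9567·0.4960 = 154.5480 − 128.5958 = 25.9522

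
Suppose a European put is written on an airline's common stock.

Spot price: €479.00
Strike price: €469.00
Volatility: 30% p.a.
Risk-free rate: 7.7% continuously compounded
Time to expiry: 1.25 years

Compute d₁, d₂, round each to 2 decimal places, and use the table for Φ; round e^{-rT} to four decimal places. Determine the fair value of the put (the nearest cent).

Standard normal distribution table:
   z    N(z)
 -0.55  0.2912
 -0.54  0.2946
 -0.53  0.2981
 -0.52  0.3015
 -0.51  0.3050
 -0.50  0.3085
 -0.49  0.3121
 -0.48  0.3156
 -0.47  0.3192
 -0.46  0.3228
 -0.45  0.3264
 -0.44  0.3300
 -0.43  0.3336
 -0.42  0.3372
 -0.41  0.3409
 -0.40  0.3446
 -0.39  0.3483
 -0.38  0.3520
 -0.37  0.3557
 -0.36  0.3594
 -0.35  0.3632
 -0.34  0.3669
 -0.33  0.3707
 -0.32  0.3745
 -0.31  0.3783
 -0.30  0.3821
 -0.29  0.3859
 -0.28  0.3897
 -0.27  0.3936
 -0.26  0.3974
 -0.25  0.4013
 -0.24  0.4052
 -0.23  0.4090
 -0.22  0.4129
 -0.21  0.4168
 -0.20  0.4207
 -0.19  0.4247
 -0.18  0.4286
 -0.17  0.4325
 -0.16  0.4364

€38.14

σ√T = 0.3 × 1.1180 = 0.3354
ln(S/K) + (r + σ²/2)T = ln(479/469) + (0.077 + 0.3²/2)·1.25 = 0.0211 + 0.1525 = 0.1736
d₁ = 0.1736 / 0.3354 = 0.5176 which rounds to 0.52
d₂ = d₁ − σ√T = 0.5176 − 0.3354 = 0.1822 which rounds to 0.18
exp(−rT) = exp(−0.077·1.25) = 0.9082
N(−d₂) = N(-0.18) = 0.4286;  N(−d₁) = N(-0.52) = 0.3015
P = 469·0.9082·0.4286 − 479·0.3015 = 182.5604 − 144.4185 = 38.1419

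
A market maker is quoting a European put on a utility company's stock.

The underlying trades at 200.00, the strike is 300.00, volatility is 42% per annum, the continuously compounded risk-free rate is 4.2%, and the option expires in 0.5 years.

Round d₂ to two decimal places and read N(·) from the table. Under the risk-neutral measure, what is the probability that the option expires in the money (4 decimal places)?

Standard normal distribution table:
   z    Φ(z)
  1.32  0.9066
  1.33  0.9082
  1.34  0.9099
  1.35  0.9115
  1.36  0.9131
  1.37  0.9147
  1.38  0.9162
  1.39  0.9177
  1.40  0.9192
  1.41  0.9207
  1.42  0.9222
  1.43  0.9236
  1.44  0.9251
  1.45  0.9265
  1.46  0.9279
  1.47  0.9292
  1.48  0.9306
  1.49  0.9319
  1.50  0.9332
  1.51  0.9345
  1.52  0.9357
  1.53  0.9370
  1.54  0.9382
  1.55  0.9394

0.9251

σ√T = 0.42 × 0.7071 = 0.2970
ln(S/K) + (r + σ²/2)T = ln(200/300) + (0.042 + 0.42²/2)·0.5 = -0.4055 + 0.0651 = -0.3404
d₁ = -0.3404 / 0.2970 = -1.1461 which rounds to -1.15
d₂ = d₁ − σ√T = -1.1461 − 0.2970 = -1.4431 which rounds to -1.44
Risk-neutral Pr[S_T < K] = N(−d₂) = N(1.44) = 0.9251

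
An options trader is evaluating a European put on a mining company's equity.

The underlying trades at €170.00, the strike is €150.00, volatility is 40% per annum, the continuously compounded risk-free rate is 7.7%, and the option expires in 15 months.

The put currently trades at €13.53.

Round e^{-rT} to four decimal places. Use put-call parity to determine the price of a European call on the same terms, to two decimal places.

exp(−rT) = exp(−0.077·1.25) = 0.9082
Put-call parity: C − P = S − K·e^(−rT) = 170 − 150·0.9082 = 170 − 136.2300 = 33.7700
C = P + (C − P) = 13.53 + (33.7700) = 47.3000

€47.30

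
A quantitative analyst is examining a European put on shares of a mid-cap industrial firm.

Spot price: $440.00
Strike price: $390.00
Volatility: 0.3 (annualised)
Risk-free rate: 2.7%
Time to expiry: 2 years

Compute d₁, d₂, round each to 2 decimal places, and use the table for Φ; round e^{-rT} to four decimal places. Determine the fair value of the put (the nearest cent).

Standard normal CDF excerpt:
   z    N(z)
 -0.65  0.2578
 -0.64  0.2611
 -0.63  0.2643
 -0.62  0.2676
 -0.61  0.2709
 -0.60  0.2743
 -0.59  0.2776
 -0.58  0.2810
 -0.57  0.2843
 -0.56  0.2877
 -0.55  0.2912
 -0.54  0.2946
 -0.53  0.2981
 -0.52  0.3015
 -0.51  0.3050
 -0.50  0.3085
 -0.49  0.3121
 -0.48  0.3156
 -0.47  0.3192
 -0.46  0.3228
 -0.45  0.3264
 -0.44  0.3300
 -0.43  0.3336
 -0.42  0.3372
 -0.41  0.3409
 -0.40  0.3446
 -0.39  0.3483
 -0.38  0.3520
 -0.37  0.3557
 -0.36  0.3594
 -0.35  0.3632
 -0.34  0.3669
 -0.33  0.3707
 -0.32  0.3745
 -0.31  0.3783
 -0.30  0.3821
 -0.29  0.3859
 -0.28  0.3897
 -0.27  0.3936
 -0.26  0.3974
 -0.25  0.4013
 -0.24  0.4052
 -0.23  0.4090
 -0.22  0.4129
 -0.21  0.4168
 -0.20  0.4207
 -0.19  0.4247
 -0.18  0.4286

$37.70

σ√T = 0.3 × 1.4142 = 0.4243
d₁ = [ln(440/390) + (0.027 + 0.3²/2)·2] / 0.4243 = [0.1206 + 0.1440] / 0.4243 = 0.6237 → 0.62
d₂ = d₁ − σ√T = 0.6237 − 0.4243 = 0.1995 → 0.20
exp(−rT) = exp(−0.027·2) = 0.9474
N(−d₂) = N(-0.20) = 0.4207;  N(−d₁) = N(-0.62) = 0.2676
P = 390·0.9474·0.4207 − 440·0.2676 = 155.4428 − 117.7440 = 37.6988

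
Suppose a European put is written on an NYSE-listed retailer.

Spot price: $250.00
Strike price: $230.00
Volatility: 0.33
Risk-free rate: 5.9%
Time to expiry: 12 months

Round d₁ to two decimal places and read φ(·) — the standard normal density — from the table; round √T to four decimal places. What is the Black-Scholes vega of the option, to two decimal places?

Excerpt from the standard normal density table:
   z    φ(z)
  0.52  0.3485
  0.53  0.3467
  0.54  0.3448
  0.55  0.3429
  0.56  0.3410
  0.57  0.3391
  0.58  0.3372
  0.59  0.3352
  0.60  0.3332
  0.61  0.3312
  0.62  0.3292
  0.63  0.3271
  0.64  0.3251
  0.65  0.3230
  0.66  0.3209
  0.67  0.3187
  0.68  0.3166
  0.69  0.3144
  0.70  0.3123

83.30

T = 1;  σ√T = 0.3300
d₁ = [ln(250/230) + (0.059 + 0.33²/2)·1] / 0.3300 = [0.0834 + 0.1134] / 0.3300 = 0.5965 which rounds to 0.60
√T = √1 = 1.0000
φ(d₁) = φ(0.60) = 0.3332
vega = S·φ(d₁)·√T = 250·0.3332·1.0000 = 83.3000
(The call has the same vega.)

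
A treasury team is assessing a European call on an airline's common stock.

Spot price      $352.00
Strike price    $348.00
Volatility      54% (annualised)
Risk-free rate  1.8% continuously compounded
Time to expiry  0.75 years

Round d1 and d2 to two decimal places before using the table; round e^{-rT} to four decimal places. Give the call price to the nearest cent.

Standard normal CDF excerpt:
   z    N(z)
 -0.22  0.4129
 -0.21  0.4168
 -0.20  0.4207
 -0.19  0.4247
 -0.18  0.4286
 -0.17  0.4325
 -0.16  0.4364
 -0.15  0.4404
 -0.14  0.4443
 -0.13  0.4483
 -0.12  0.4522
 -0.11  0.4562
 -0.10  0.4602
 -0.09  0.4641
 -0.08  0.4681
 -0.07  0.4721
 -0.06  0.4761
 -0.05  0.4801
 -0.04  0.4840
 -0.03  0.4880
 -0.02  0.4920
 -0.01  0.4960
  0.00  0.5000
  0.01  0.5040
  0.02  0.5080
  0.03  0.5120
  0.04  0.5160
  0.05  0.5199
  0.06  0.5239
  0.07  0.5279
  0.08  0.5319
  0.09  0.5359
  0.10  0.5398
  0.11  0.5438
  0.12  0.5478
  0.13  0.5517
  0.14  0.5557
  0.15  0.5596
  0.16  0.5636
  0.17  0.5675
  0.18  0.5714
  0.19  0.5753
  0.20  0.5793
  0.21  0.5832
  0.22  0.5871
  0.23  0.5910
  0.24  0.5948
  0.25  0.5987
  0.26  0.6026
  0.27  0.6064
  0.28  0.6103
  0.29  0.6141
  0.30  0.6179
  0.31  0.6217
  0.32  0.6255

σ√T = 0.54 × 0.8660 = 0.4677
d₁ = [ln(352/348) + (0.018 + 0.54²/2)·0.75] / 0.4677 = [0.0114 + 0.1229] / 0.4677 = 0.2871 → 0.29
d₂ = d₁ − σ√T = 0.2871 − 0.4677 = -0.1805 → -0.18
exp(−rT) = exp(−0.018·0.75) = 0.9866
N(d₁) = N(0.29) = 0.6141;  N(d₂) = N(-0.18) = 0.4286
C = 352·0.6141 − 348·0.9866·0.4286 = 216.1632 − 147.1542 = 69.0090

$69.01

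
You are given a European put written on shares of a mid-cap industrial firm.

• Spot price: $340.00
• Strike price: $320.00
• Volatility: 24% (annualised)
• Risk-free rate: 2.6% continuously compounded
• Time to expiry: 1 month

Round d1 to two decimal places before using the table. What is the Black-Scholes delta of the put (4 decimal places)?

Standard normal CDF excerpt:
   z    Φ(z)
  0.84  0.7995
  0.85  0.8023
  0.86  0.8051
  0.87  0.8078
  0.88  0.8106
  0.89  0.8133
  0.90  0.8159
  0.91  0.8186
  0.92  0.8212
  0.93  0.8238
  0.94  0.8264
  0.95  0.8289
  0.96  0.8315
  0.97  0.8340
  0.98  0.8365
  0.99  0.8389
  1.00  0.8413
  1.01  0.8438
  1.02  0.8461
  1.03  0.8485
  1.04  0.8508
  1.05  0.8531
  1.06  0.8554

-0.1736

σ√T = 0.24 × 0.2887 = 0.0693
d₁ = [ln(340/320) + (0.026 + ½·0.24²)·0.08333] / (σ√T) = (0.0606 + 0.0046) / 0.0693 = 0.9410 ⇒ 0.94
N(d₁) = N(0.94) = 0.8264
Δ_put = N(d₁) − 1 = 0.8264 − 1 = -0.1736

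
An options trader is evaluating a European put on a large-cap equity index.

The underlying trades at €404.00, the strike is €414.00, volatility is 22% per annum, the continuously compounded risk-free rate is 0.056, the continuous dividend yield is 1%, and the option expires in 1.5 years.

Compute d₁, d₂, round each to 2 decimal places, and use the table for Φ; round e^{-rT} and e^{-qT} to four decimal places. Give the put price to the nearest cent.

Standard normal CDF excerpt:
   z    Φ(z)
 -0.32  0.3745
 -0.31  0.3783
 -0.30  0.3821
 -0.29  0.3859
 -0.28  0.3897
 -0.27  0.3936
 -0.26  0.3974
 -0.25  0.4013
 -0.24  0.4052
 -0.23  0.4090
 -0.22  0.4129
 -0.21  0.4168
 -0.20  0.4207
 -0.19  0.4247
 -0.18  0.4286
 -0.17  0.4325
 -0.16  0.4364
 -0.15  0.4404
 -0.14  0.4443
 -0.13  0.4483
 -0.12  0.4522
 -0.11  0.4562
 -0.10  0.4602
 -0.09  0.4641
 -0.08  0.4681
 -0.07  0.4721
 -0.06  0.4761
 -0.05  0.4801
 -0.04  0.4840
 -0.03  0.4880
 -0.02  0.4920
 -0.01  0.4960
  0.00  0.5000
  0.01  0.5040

σ√T = 0.22·√1.5 = 0.2694
d₁ = [ln(404/414) + (0.056 − 0.01 + 0.22²/2)·1.5] / 0.2694 = [-0.0245 + 0.1053] / 0.2694 = 0.3001 ≈ 0.30
d₂ = d₁ − σ√T = 0.3001 − 0.2694 = 0.0306 ≈ 0.03
e^(−qT) = e^(−0.01·1.5) = 0.9851;  e^(−rT) = e^(−0.056·1.5) = 0.9194
N(−d₂) = N(-0.03) = 0.4880;  N(−d₁) = N(-0.30) = 0.3821
P = 414·0.9194·0.4880 − 404·0.9851·0.3821 = 185.7482 − 152.0683 = 33.6799

€33.68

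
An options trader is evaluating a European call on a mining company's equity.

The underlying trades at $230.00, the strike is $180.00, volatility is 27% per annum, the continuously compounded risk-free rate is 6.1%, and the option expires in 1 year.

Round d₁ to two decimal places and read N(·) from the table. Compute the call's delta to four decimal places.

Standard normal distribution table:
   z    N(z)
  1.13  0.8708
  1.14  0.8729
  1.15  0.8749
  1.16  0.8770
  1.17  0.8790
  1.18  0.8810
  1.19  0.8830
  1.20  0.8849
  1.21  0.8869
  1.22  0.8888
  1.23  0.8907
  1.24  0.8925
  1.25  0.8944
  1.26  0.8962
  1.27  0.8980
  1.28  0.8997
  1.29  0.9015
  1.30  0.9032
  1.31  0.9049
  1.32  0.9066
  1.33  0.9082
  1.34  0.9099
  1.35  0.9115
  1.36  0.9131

T = 1;  σ√T = 0.2700
ln(S/K) + (r + σ²/2)T = ln(230/180) + (0.061 + 0.27²/2)·1 = 0.2451 + 0.0975 = 0.3426
d₁ = 0.3426 / 0.2700 = 1.2688 ≈ 1.27
N(d₁) = N(1.27) = 0.8980
Δ_call = N(d₁) = 0.8980

0.8980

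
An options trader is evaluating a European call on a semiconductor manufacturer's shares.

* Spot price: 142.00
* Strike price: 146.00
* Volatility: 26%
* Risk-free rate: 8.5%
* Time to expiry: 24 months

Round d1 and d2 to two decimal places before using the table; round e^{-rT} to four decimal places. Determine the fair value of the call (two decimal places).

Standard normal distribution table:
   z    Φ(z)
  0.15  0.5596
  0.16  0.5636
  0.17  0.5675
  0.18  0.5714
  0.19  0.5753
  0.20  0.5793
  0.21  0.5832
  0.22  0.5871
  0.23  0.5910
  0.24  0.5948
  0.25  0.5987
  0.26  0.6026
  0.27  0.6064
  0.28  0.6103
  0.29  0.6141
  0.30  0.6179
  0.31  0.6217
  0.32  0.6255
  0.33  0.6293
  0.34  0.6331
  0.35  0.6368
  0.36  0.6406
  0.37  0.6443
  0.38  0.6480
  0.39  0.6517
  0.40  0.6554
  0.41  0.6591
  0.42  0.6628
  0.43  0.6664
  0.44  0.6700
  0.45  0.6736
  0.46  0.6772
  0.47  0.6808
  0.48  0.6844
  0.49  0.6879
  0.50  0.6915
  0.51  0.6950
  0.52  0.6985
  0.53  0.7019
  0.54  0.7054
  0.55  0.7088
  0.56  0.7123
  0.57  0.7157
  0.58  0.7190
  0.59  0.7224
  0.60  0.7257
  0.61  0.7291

30.27

σ√T = 0.26 × 1.4142 = 0.3677
d₁ = [ln(142/146) + (0.085 + 0.26²/2)·2] / 0.3677 = [-0.0278 + 0.2376] / 0.3677 = 0.5706 ⇒ 0.57
d₂ = d₁ − σ√T = 0.5706 − 0.3677 = 0.2029 ⇒ 0.20
exp(−rT) = exp(−0.085·2) = 0.8437
C = 142·N(0.57) − 146·0.8437·N(0.20) = 142·0.7157 − 146·0.8437·0.5793 = 101.6294 − 71.3583 = 30.2711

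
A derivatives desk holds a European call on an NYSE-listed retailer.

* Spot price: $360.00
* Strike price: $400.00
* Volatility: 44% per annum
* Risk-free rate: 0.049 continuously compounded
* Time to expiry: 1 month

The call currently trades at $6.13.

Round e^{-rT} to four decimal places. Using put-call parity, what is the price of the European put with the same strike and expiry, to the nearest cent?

exp(−rT) = exp(−0.049·0.08333) = 0.9959
Put-call parity: C − P = S − K·e^(−rT) = 360 − 400·0.9959 = 360 − 398.3600 = -38.3600
P = C − (C − P) = 6.13 − (-38.3600) = 44.4900

$44.49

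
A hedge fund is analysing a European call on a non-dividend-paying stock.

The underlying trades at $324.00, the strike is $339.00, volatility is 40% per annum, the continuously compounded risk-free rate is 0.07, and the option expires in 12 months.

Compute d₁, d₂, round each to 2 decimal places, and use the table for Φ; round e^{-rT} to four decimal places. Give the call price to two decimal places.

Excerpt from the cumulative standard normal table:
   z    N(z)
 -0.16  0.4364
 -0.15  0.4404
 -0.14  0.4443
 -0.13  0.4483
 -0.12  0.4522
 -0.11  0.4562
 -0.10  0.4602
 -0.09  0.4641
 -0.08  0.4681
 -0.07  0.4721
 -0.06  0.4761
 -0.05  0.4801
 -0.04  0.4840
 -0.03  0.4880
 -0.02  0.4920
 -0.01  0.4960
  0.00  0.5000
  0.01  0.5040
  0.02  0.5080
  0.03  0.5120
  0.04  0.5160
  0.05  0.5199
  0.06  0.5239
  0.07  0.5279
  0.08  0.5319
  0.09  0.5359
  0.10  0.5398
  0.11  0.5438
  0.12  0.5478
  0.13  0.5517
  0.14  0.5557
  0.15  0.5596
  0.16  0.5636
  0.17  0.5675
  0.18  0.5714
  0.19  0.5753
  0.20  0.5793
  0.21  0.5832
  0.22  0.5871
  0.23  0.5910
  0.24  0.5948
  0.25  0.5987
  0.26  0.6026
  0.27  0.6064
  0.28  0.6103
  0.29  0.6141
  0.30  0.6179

σ√T = 0.4 × 1.0000 = 0.4000
d₁ = [ln(324/339) + (0.07 + ½·0.4²)·1] / (σ√T) = (-0.0453 + 0.1500) / 0.4000 = 0.2619 → 0.26
d₂ = 0.2619 − 0.4000 = -0.1381 → -0.14
exp(−rT) = exp(−0.07·1) = 0.9324
N(d₁) = N(0.26) = 0.6026;  N(d₂) = N(-0.14) = 0.4443
C = 324·0.6026 − 339·0.9324·0.4443 = 195.2424 − 140.4359 = 54.8065

$54.81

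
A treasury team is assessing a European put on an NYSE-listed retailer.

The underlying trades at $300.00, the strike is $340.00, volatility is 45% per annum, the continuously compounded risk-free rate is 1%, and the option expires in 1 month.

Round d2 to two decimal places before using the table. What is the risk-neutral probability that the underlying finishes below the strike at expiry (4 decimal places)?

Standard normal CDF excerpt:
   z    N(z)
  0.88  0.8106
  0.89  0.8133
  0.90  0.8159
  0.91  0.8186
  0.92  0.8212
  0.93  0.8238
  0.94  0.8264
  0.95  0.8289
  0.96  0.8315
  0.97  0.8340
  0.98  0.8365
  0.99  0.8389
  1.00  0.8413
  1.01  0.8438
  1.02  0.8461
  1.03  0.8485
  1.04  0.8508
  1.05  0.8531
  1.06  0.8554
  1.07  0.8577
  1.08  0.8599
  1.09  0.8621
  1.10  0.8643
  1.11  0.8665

σ√T = 0.45 × 0.2887 = 0.1299
ln(S/K) + (r + σ²/2)T = ln(300/340) + (0.01 + 0.45²/2)·0.08333 = -0.1252 + 0.0093 = -0.1159
d₁ = -0.1159 / 0.1299 = -0.8921 ⇒ -0.89
d₂ = d₁ − σ√T = -0.8921 − 0.1299 = -1.0220 ⇒ -1.02
Risk-neutral Pr[S_T < K] = N(−d₂) = N(1.02) = 0.8461

0.8461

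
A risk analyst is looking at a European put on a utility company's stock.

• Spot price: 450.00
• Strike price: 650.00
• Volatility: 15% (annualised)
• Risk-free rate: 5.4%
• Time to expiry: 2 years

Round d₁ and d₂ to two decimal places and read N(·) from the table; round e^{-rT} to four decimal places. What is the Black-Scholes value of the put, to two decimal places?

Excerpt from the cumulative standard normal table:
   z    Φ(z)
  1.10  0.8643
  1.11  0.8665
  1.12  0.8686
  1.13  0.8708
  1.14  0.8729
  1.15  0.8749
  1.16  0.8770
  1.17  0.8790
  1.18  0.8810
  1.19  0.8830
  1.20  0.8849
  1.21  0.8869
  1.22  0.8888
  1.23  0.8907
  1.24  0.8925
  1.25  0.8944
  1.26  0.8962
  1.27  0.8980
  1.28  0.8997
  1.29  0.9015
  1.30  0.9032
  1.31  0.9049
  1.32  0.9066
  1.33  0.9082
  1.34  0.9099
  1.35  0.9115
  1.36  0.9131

σ√T = 0.15·√2 = 0.2121
d₁ = [ln(450/650) + (0.054 + 0.15²/2)·2] / 0.2121 = [-0.3677 + 0.1305] / 0.2121 = -1.1183 ≈ -1.12
d₂ = d₁ − σ√T = -1.1183 − 0.2121 = -1.3304 ≈ -1.33
exp(−rT) = exp(−0.054·2) = 0.8976
P = 650·0.8976·N(1.33) − 450·N(1.12) = 650·0.8976·0.9082 − 450·0.8686 = 529.8802 − 390.8700 = 139.0102

139.01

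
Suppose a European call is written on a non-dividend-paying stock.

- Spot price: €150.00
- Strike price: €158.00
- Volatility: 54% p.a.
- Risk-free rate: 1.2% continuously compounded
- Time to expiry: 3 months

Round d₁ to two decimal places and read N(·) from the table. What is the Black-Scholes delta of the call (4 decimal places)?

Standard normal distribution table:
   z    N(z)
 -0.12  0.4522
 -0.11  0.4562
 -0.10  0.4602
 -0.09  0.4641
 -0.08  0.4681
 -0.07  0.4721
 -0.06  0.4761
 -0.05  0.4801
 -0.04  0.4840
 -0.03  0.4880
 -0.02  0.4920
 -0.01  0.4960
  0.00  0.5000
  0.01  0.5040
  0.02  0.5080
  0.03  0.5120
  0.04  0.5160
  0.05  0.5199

T = 0.25;  σ√T = 0.2700
d₁ = [ln(150/158) + (0.012 + ½·0.54²)·0.25] / (σ√T) = (-0.0520 + 0.0395) / 0.2700 = -0.0463 ⇒ -0.05
N(d₁) = N(-0.05) = 0.4801
Δ_call = N(d₁) = 0.4801

0.4801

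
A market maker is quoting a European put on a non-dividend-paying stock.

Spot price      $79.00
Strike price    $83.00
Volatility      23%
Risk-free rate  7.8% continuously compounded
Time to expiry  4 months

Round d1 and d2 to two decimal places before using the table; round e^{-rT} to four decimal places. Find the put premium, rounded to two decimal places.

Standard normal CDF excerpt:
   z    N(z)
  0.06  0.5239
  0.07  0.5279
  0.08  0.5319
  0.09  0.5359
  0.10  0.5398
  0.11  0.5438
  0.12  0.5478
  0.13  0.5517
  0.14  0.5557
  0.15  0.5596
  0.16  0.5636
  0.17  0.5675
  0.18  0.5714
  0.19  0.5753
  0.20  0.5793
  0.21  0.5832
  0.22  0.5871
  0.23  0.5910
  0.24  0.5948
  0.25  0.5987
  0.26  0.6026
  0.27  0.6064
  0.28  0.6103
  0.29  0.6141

$5.14

T = 0.3333;  σ√T = 0.1328
ln(S/K) + (r + σ²/2)T = ln(79/83) + (0.078 + 0.23²/2)·0.3333 = -0.0494 + 0.0348 = -0.0146
d₁ = -0.0146 / 0.1328 = -0.1098 which rounds to -0.11
d₂ = d₁ − σ√T = -0.1098 − 0.1328 = -0.2426 which rounds to -0.24
e^(−rT) = e^(−0.078·0.3333) = 0.9743
N(−d₂) = N(0.24) = 0.5948;  N(−d₁) = N(0.11) = 0.5438
P = 83·0.9743·0.5948 − 79·0.5438 = 48.0996 − 42.9602 = 5.1394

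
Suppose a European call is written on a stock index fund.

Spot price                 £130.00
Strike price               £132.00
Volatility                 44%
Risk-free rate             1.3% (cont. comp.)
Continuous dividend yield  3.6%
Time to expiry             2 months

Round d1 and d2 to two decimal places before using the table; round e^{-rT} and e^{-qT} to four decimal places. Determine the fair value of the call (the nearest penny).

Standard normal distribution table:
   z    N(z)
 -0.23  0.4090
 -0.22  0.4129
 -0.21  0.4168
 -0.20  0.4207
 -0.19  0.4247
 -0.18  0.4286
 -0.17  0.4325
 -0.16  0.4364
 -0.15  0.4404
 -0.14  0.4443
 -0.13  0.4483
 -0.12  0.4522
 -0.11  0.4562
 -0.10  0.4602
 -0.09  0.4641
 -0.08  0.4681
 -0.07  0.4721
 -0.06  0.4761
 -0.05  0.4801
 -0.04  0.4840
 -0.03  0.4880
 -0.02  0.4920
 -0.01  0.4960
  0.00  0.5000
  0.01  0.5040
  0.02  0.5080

σ√T = 0.44·√0.1667 = 0.1796
d₁ = [ln(130/132) + (0.013 − 0.036 + ½·0.44²)·0.1667] / (σ√T) = (-0.0153 + 0.0123) / 0.1796 = -0.0165 ⇒ -0.02
d₂ = -0.0165 − 0.1796 = -0.1961 ⇒ -0.20
exp(−qT) = exp(−0.036·0.1667) = 0.9940;  exp(−rT) = exp(−0.013·0.1667) = 0.9978
N(d₁) = N(-0.02) = 0.4920;  N(d₂) = N(-0.20) = 0.4207
C = 130·0.9940·0.4920 − 132·0.9978·0.4207 = 63.5762 − 55.4102 = 8.1660

£8.17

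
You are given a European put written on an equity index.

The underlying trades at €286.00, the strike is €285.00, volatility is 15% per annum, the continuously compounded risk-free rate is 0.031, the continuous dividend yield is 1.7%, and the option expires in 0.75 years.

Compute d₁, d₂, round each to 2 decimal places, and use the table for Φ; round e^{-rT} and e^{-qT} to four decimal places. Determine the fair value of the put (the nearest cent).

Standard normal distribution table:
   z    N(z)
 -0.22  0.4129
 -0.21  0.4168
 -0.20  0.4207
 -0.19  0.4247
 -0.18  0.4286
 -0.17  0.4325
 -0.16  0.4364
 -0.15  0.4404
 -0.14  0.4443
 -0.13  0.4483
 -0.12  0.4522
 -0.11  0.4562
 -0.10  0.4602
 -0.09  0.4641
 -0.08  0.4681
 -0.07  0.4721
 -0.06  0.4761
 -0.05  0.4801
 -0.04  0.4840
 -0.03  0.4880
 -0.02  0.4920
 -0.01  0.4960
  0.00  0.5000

€12.64

σ√T = 0.15·√0.75 = 0.1299
d₁ = [ln(286/285) + (0.031 − 0.017 + 0.15²/2)·0.75] / 0.1299 = [0.0035 + 0.0189] / 0.1299 = 0.1727 which rounds to 0.17
d₂ = d₁ − σ√T = 0.1727 − 0.1299 = 0.0428 which rounds to 0.04
e^(−qT) = e^(−0.017·0.75) = 0.9873;  e^(−rT) = e^(−0.031·0.75) = 0.9770
N(−d₂) = N(-0.04) = 0.4840;  N(−d₁) = N(-0.17) = 0.4325
P = 285·0.9770·0.4840 − 286·0.9873·0.4325 = 134.7674 − 122.1241 = 12.6433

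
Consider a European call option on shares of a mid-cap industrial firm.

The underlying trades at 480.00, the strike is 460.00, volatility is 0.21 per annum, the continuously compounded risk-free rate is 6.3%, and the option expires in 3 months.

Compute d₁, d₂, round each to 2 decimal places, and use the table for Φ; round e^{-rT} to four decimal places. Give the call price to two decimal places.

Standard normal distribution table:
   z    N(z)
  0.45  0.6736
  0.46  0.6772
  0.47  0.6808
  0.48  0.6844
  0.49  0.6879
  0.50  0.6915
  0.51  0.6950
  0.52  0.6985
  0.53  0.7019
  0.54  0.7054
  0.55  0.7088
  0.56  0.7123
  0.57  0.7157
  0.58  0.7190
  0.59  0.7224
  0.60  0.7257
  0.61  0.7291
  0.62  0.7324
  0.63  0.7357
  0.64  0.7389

σ√T = 0.21 × 0.5000 = 0.1050
ln(S/K) + (r + σ²/2)T = ln(480/460) + (0.063 + 0.21²/2)·0.25 = 0.0426 + 0.0213 = 0.0638
d₁ = 0.0638 / 0.1050 = 0.6078 ⇒ 0.61
d₂ = d₁ − σ√T = 0.6078 − 0.1050 = 0.5028 ⇒ 0.50
e^(−rT) = e^(−0.063·0.25) = 0.9844
C = 480·N(0.61) − 460·0.9844·N(0.50) = 480·0.7291 − 460·0.9844·0.6915 = 349.9680 − 313.1278 = 36.8402

36.84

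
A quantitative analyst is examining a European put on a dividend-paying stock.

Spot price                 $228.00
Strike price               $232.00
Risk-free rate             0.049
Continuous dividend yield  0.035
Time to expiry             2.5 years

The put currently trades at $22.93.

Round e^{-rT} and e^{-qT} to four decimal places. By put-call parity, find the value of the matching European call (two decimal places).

$26.57

exp(−qT) = exp(−0.035·2.5) = 0.9162;  exp(−rT) = exp(−0.049·2.5) = 0.8847
Put-call parity: C − P = S·e^(−qT) − K·e^(−rT) = 228·0.9162 − 232·0.8847 = 208.8936 − 205.2504 = 3.6432
C = P + (C − P) = 22.93 + (3.6432) = 26.5732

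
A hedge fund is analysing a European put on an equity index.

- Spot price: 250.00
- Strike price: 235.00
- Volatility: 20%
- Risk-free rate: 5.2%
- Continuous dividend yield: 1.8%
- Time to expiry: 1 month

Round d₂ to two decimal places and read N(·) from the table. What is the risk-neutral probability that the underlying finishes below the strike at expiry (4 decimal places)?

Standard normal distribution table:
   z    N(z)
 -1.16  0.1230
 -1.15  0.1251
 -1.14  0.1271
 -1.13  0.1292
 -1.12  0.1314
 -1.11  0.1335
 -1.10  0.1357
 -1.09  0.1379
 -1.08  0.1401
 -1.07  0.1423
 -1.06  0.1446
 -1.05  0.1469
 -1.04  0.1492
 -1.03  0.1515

σ√T = 0.2 × 0.2887 = 0.0577
d₁ = [ln(250/235) + (0.052 − 0.018 + 0.2²/2)·0.08333] / 0.0577 = [0.0619 + 0.0045] / 0.0577 = 1.1497 ⇒ 1.15
d₂ = d₁ − σ√T = 1.1497 − 0.0577 = 1.0919 ⇒ 1.09
Pr(exercise) under Q = N(−d₂) = N(-1.09) = 0.1379

0.1379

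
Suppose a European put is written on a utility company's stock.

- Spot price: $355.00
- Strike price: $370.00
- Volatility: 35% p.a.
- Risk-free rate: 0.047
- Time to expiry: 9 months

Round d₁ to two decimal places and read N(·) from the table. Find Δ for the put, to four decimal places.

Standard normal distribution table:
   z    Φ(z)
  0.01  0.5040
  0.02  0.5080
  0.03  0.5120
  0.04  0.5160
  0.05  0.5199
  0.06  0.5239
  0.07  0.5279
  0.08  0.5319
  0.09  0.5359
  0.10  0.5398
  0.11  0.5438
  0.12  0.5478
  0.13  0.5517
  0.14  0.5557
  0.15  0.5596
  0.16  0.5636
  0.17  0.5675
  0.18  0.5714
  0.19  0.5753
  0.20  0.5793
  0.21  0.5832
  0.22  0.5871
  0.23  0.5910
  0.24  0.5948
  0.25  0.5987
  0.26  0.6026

-0.4483

σ√T = 0.35 × 0.8660 = 0.3031
d₁ = [ln(355/370) + (0.047 + 0.35²/2)·0.75] / 0.3031 = [-0.0414 + 0.0812] / 0.3031 = 0.1313 ⇒ 0.13
N(d₁) = N(0.13) = 0.5517
Δ_put = N(d₁) − 1 = 0.5517 − 1 = -0.4483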